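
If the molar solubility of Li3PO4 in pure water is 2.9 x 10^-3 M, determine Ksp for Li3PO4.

Li3PO4(s) ⇌ 3 Li^+(aq) + PO4^3-(aq)
If s mol/L of Li3PO4 dissolves, [Li^+] = 3s and [PO4^3-] = s.
Ksp = [Li^+]^3[PO4^3-]
Ksp = (3s)^3s = 27s^4
Ksp = 27 × (2.9 x 10^-3)^4 = 1.9 × 10^-9

1.9 × 10^-9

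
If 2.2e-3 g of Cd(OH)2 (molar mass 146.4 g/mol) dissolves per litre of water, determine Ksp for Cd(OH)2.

Ksp ≈ 1.4e-14

Molar solubility s = (2.2 × 10^-3 g/L) / (146.4 g/mol) = 1.50 × 10^-5 M.
Cd(OH)2(s) ⇌ Cd^2+(aq) + 2 OH^-(aq)
For each mole of Cd(OH)2 that dissolves: [Cd^2+] = s, [OH^-] = 2s.
Ksp = [Cd^2+][OH^-]^2
Ksp = s(2s)^2 = 4s^3
Ksp = 4 × (1.50 x 10^-5)^3 = 1.4 × 10^-14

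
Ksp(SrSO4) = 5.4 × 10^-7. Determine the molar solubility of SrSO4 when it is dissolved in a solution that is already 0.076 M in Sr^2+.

s = 7.1e-6 M

SrSO4(s) ⇌ Sr^2+(aq) + SO4^2-(aq)
Ksp = [Sr^2+][SO4^2-]
Let s be the molar solubility in this solution. [Sr^2+] = 0.076 + s ≈ 0.076, [SO4^2-] = s (since the Sr^2+ already present dominates).
Ksp ≈ 0.076 × s
s = 7.1 x 10^-6 M
Check: s = 7.1 × 10^-6 ≪ 0.076, so the approximation is valid.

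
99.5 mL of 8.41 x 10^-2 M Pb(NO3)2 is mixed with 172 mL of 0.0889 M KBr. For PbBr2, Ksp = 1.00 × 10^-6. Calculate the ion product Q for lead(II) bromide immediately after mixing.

Total volume = 99.5 + 172 = 271.5 mL.
[Pb^2+] = 8.41 x 10^-2 × (99.5/271.5) = 3.082 x 10^-2 M
[Br^-] = 8.89 × 10^-2 × (172/271.5) = 5.632 x 10^-2 M
PbBr2(s) ⇌ Pb^2+(aq) + 2 Br^-(aq), so Q = [Pb^2+][Br^-]^2
Q = (3.082 × 10^-2)(5.632 × 10^-2)^2 = 9.78 × 10^-5
Q > Ksp, so PbBr2 will precipitate.

Q = 9.78 × 10^-5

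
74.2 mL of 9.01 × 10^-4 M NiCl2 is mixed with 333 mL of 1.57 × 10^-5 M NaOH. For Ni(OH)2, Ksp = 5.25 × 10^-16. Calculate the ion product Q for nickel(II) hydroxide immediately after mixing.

Total volume = 74.2 + 333 = 407.2 mL.
[Ni^2+] = 9.01 x 10^-4 × (74.2/407.2) = 1.642 × 10^-4 M
[OH^-] = 1.57 × 10^-5 × (333/407.2) = 1.284 x 10^-5 M
Ni(OH)2(s) ⇌ Ni^2+(aq) + 2 OH^-(aq), so Q = [Ni^2+][OH^-]^2
Q = (1.642 x 10^-4)(1.284 × 10^-5)^2 = 2.71 x 10^-14
Q > Ksp, so Ni(OH)2 will precipitate.

Q ≈ 2.71 x 10^-14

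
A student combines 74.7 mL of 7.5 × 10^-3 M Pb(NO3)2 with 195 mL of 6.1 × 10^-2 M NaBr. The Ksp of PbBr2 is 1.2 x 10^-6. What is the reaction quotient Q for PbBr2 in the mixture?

Q = 4.0e-6

Total volume = 74.7 + 195 = 269.7 mL.
[Pb^2+] = 7.5 x 10^-3 × (74.7/269.7) = 2.08 × 10^-3 M
[Br^-] = 6.1 × 10^-2 × (195/269.7) = 4.41 × 10^-2 M
PbBr2(s) ⇌ Pb^2+ + 2 Br^-, so Q = [Pb^2+][Br^-]^2
Q = (2.08 x 10^-3)(4.41 x 10^-2)^2 = 4.0 x 10^-6
Q > Ksp, so PbBr2 will precipitate.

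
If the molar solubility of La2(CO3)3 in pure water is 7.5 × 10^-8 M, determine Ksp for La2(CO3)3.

La2(CO3)3(s) ⇌ 2 La^3+ + 3 CO3^2-
For each mole of La2(CO3)3 that dissolves: [La^3+] = 2s, [CO3^2-] = 3s.
Ksp = [La^3+]^2[CO3^2-]^3
Substituting: Ksp = (2s)^2(3s)^3 = 108s^5
Ksp = 108 × (7.5 x 10^-8)^5 = 2.6 x 10^-34

2.6 × 10^-34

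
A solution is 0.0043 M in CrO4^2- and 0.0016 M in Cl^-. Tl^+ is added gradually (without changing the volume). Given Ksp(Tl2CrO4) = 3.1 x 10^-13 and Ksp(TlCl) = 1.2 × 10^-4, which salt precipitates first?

Each salt begins to precipitate when Q = Ksp, i.e. when [Tl^+] reaches its threshold.
For Tl2CrO4: 3.1 x 10^-13 = 0.0043 × [Tl^+]^2  ⇒  [Tl^+] = 8.5 x 10^-6 M.
For TlCl: 1.2 × 10^-4 = 0.0016 × [Tl^+]  ⇒  [Tl^+] = 7.5 × 10^-2 M.
The salt with the lower threshold [Tl^+] precipitates first: Tl2CrO4.

Tl2CrO4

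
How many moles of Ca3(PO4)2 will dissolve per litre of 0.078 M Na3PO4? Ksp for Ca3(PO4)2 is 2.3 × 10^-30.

Ca3(PO4)2(s) ⇌ 3 Ca^2+ + 2 PO4^3-
Ksp = [Ca^2+]^3[PO4^3-]^2
Let s be the molar solubility in this solution. [Ca^2+] = 3s, [PO4^3-] = 0.078 + 2s ≈ 0.078 (since PO4^3- from Na3PO4 dominates).
Ksp ≈ (3s)^3 × (0.078)^2
s = 2.4 × 10^-10 M
Check: 2s = 4.8 x 10^-10 ≪ 0.078, so the approximation is valid.

s ≈ 2.4 × 10^-10 M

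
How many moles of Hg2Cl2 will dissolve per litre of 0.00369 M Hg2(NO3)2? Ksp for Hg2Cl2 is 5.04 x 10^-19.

Hg2Cl2(s) ⇌ Hg2^2+ + 2 Cl^-
Ksp = [Hg2^2+][Cl^-]^2
If s mol/L dissolves here, [Hg2^2+] = 0.00369 + s ≈ 0.00369, [Cl^-] = 2s (since Hg2^2+ from Hg2(NO3)2 dominates).
Ksp ≈ 0.00369 × (2s)^2
s = 5.84 × 10^-9 M
Check: s = 5.8 x 10^-9 ≪ 0.00369, so the approximation is valid.

s ≈ 5.84 × 10^-9 M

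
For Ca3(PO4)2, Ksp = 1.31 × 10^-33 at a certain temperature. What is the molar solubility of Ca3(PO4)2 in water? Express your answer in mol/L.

Ca3(PO4)2(s) ⇌ 3 Ca^2+ + 2 PO4^3-
Ksp = [Ca^2+]^3[PO4^3-]^2
If s mol/L of Ca3(PO4)2 dissolves, [Ca^2+] = 3s and [PO4^3-] = 2s.
So Ksp = (3s)^3 × (2s)^2 = 108s^5
s = (1.31 × 10^-33 / 108)^(1/5) = 1.04 × 10^-7 M

1.04 × 10^-7 M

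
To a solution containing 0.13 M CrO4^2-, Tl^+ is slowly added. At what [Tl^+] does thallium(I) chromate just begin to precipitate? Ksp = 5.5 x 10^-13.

[Tl^+] ≈ 2.1e-6 M

Tl2CrO4(s) ⇌ 2 Tl^+ + CrO4^2-
Ksp = [Tl^+]^2[CrO4^2-]
Precipitation begins when Q = Ksp. With [CrO4^2-] = 0.13 M:
5.5 x 10^-13 = (0.13) × [Tl^+]^2
[Tl^+] = (5.5 x 10^-13 / 1.3 × 10^-1)^(1/2) = 2.1 × 10^-6 M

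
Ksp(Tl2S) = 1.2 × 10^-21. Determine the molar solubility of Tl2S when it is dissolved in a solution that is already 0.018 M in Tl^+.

Tl2S(s) ⇌ 2 Tl^+(aq) + S^2-(aq)
Ksp = [Tl^+]^2[S^2-]
Let s be the molar solubility in this solution. [Tl^+] = 0.018 + 2s ≈ 0.018, [S^2-] = s (since the Tl^+ already present dominates).
Ksp ≈ (0.018)^2 × s
s = 3.7 x 10^-18 M
Check: 2s = 7.4 × 10^-18 ≪ 0.018, so the approximation is valid.

s ≈ 3.7 × 10^-18 M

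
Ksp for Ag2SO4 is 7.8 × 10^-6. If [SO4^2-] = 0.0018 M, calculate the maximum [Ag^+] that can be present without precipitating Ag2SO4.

[Ag^+] ≈ 0.066 M

Ag2SO4(s) ⇌ 2 Ag^+ + SO4^2-
Ksp = [Ag^+]^2[SO4^2-]
Precipitation begins when Q = Ksp. With [SO4^2-] = 0.0018 M:
7.8 × 10^-6 = (0.0018) × [Ag^+]^2
[Ag^+] = (7.8 × 10^-6 / 1.8 × 10^-3)^(1/2) = 6.6 × 10^-2 M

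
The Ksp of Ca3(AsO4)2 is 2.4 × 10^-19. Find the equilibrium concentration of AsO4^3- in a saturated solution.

[AsO4^3-] = 1.5 × 10^-4 M

Ca3(AsO4)2(s) ⇌ 3 Ca^2+(aq) + 2 AsO4^3-(aq)
Ksp = [Ca^2+]^3[AsO4^3-]^2
Let s = molar solubility. Then [Ca^2+] = 3s and [AsO4^3-] = 2s.
Substituting: Ksp = (3s)^3(2s)^2 = 108s^5
Solving, s = (2.4 × 10^-19/108)^(1/5) = 7.40 x 10^-5 M
[AsO4^3-] = 2s = 1.5 x 10^-4 M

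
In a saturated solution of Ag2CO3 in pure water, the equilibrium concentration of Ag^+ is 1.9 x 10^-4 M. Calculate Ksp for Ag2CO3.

3.4 x 10^-12

Ag2CO3(s) ⇌ 2 Ag^+ + CO3^2-
Stoichiometry gives [CO3^2-] = (1/2)[Ag^+] = 9.50 × 10^-5 M.
Ksp = [Ag^+]^2[CO3^2-]
Ksp = (1.9 × 10^-4)^2 × 9.50 × 10^-5 = 3.4 x 10^-12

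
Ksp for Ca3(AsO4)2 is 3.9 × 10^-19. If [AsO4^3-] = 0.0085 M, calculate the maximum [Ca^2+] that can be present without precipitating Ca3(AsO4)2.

Ca3(AsO4)2(s) ⇌ 3 Ca^2+ + 2 AsO4^3-
Ksp = [Ca^2+]^3[AsO4^3-]^2
Precipitation begins when Q = Ksp. With [AsO4^3-] = 0.0085 M:
3.9 × 10^-19 = (0.0085)^2 × [Ca^2+]^3
[Ca^2+] = (3.9 × 10^-19 / 7.23 × 10^-5)^(1/3) = 1.8 x 10^-5 M

1.8 x 10^-5 M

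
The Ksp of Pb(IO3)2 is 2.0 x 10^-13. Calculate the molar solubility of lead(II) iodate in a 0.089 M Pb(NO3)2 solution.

7.5 × 10^-7 M

Pb(IO3)2(s) <=> Pb^2+(aq) + 2 IO3^-(aq)
Ksp = [Pb^2+][IO3^-]^2
Let s = moles of Pb(IO3)2 that dissolve per litre. [Pb^2+] = 0.089 + s ≈ 0.089, [IO3^-] = 2s (Ksp is small, so little additional dissolves).
Ksp ≈ 0.089 × (2s)^2
s = 7.5 x 10^-7 M
Check: s = 7.5 x 10^-7 ≪ 0.089, so the approximation is valid.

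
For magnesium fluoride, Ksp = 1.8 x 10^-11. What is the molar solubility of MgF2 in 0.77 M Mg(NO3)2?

s = 2.4e-6 M

MgF2(s) ⇌ Mg^2+ + 2 F^-
Ksp = [Mg^2+][F^-]^2
Let s be the molar solubility in this solution. [Mg^2+] = 0.77 + s ≈ 0.77, [F^-] = 2s (common-ion effect: Mg^2+ is already 0.77 M).
Ksp ≈ 0.77 × (2s)^2
s = 2.4 × 10^-6 M
Check: s = 2.4 × 10^-6 ≪ 0.77, so the approximation is valid.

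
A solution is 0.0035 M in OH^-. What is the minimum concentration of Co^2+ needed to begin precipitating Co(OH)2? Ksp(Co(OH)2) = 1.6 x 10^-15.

Co(OH)2(s) <=> Co^2+ + 2 OH^-
Ksp = [Co^2+][OH^-]^2
Precipitation begins when Q = Ksp. With [OH^-] = 0.0035 M:
1.6 x 10^-15 = (0.0035)^2 × [Co^2+]
[Co^2+] = (1.6 x 10^-15 / 1.23 × 10^-5) = 1.3 x 10^-10 M

1.3 x 10^-10 M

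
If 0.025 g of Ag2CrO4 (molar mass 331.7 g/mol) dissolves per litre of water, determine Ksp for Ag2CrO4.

Ksp = 1.7 x 10^-12

Molar solubility s = (2.5 x 10^-2 g/L) / (331.7 g/mol) = 7.54 × 10^-5 M.
Ag2CrO4(s) <=> 2 Ag^+(aq) + CrO4^2-(aq)
For each mole of Ag2CrO4 that dissolves: [Ag^+] = 2s, [CrO4^2-] = s.
Ksp = [Ag^+]^2[CrO4^2-]
Substituting: Ksp = (2s)^2s = 4s^3
With s = 7.54 × 10^-5: Ksp = 1.7 × 10^-12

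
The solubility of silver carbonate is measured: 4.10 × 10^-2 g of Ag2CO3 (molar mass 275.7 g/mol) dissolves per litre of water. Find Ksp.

Molar solubility s = (4.10 x 10^-2 g/L) / (275.7 g/mol) = 1.487 × 10^-4 M.
Ag2CO3(s) ⇌ 2 Ag^+ + CO3^2-
If s mol/L of Ag2CO3 dissolves, [Ag^+] = 2s and [CO3^2-] = s.
Ksp = [Ag^+]^2[CO3^2-]
Substituting: Ksp = (2s)^2s = 4s^3
Ksp = 4 × (1.487 × 10^-4)^3 = 1.32 x 10^-11

1.32 × 10^-11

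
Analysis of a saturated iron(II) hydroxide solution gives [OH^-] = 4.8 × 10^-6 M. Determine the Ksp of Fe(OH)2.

5.5 × 10^-17

Fe(OH)2(s) ⇌ Fe^2+ + 2 OH^-
Stoichiometry gives [Fe^2+] = (1/2)[OH^-] = 2.40 × 10^-6 M.
Ksp = [Fe^2+][OH^-]^2
Ksp = 2.40 × 10^-6 × (4.8 × 10^-6)^2 = 5.5 x 10^-17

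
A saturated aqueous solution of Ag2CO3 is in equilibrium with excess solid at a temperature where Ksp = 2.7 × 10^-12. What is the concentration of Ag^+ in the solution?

Ag2CO3(s) ⇌ 2 Ag^+(aq) + CO3^2-(aq)
Ksp = [Ag^+]^2[CO3^2-]
If s mol/L of Ag2CO3 dissolves, [Ag^+] = 2s and [CO3^2-] = s.
Substituting: Ksp = (2s)^2s = 4s^3
Solving, s = (2.7 × 10^-12/4)^(1/3) = 8.77 × 10^-5 M
[Ag^+] = 2s = 1.8 × 10^-4 M

[Ag^+] ≈ 1.8 x 10^-4 M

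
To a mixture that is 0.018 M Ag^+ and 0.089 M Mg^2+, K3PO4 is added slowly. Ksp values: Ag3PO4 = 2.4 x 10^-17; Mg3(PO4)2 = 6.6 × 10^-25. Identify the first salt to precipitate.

Each salt begins to precipitate when Q = Ksp, i.e. when [PO4^3-] reaches its threshold.
For Ag3PO4: 2.4 x 10^-17 = (0.018)^3 × [PO4^3-]  ⇒  [PO4^3-] = 4.1 × 10^-12 M.
For Mg3(PO4)2: 6.6 × 10^-25 = (0.089)^3 × [PO4^3-]^2  ⇒  [PO4^3-] = 3.1 x 10^-11 M.
The salt with the lower threshold [PO4^3-] precipitates first: Ag3PO4.

Ag3PO4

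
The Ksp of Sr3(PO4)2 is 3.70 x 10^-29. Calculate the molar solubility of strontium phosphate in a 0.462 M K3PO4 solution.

s = 1.86 × 10^-10 M

Sr3(PO4)2(s) ⇌ 3 Sr^2+ + 2 PO4^3-
Ksp = [Sr^2+]^3[PO4^3-]^2
Let s be the molar solubility in this solution. [Sr^2+] = 3s, [PO4^3-] = 0.462 + 2s ≈ 0.462 (since PO4^3- from K3PO4 dominates).
Ksp ≈ (3s)^3 × (0.462)^2
s = 1.86 x 10^-10 M
Check: 2s = 3.7 × 10^-10 ≪ 0.462, so the approximation is valid.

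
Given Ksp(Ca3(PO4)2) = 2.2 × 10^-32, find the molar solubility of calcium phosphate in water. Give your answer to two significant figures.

s ≈ 1.8 × 10^-7 M

Ca3(PO4)2(s) <=> 3 Ca^2+(aq) + 2 PO4^3-(aq)
Ksp = [Ca^2+]^3[PO4^3-]^2
If s mol/L of Ca3(PO4)2 dissolves, [Ca^2+] = 3s and [PO4^3-] = 2s.
Ksp = (3s)^3(2s)^2 = 108s^5
s^5 = 2.2 × 10^-32 / 108, so s = 1.8 × 10^-7 M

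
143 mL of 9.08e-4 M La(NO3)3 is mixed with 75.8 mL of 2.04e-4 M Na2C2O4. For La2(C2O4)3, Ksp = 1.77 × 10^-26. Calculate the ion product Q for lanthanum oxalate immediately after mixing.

Q = 1.24 x 10^-19

Total volume = 143 + 75.8 = 218.8 mL.
[La^3+] = 9.08 x 10^-4 × (143/218.8) = 5.934 × 10^-4 M
[C2O4^2-] = 2.04 x 10^-4 × (75.8/218.8) = 7.067 x 10^-5 M
La2(C2O4)3(s) ⇌ 2 La^3+ + 3 C2O4^2-, so Q = [La^3+]^2[C2O4^2-]^3
Q = (5.934 × 10^-4)^2(7.067 × 10^-5)^3 = 1.24 × 10^-19
Q > Ksp, so La2(C2O4)3 will precipitate.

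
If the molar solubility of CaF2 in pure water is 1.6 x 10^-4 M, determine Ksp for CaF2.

CaF2(s) <=> Ca^2+(aq) + 2 F^-(aq)
With molar solubility s: [Ca^2+] = s, [F^-] = 2s.
Ksp = [Ca^2+][F^-]^2
So Ksp = s × (2s)^2 = 4s^3
With s = 1.6 x 10^-4: Ksp = 1.6 × 10^-11

Ksp = 1.6 × 10^-11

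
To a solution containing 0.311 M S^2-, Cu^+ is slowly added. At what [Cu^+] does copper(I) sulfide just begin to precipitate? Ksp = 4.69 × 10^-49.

1.23e-24 M

Cu2S(s) ⇌ 2 Cu^+ + S^2-
Ksp = [Cu^+]^2[S^2-]
Precipitation begins when Q = Ksp. With [S^2-] = 0.311 M:
4.69 × 10^-49 = (0.311) × [Cu^+]^2
[Cu^+] = (4.69 × 10^-49 / 3.11 × 10^-1)^(1/2) = 1.23 x 10^-24 M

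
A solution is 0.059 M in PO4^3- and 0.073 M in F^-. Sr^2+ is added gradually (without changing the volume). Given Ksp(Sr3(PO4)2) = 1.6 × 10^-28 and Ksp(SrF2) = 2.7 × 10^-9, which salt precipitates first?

Sr3(PO4)2

Each salt begins to precipitate when Q = Ksp, i.e. when [Sr^2+] reaches its threshold.
For Sr3(PO4)2: 1.6 × 10^-28 = (0.059)^2 × [Sr^2+]^3  ⇒  [Sr^2+] = 3.6 × 10^-9 M.
For SrF2: 2.7 × 10^-9 = (0.073)^2 × [Sr^2+]  ⇒  [Sr^2+] = 5.1 x 10^-7 M.
The salt with the lower threshold [Sr^2+] precipitates first: Sr3(PO4)2.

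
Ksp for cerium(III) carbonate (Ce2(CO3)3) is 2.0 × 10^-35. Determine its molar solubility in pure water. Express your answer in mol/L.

Ce2(CO3)3(s) <=> 2 Ce^3+(aq) + 3 CO3^2-(aq)
Ksp = [Ce^3+]^2[CO3^2-]^3
Let s = molar solubility. Then [Ce^3+] = 2s and [CO3^2-] = 3s.
Ksp = (2s)^2(3s)^3 = 108s^5
Solving, s = (2.0 × 10^-35/108)^(1/5) = 4.5 × 10^-8 M

4.5 × 10^-8 M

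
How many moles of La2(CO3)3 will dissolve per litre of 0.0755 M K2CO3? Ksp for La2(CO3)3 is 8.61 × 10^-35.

2.24e-16 M

La2(CO3)3(s) ⇌ 2 La^3+ + 3 CO3^2-
Ksp = [La^3+]^2[CO3^2-]^3
Let s be the molar solubility in this solution. [La^3+] = 2s, [CO3^2-] = 0.0755 + 3s ≈ 0.0755 (since CO3^2- from K2CO3 dominates).
Ksp ≈ (2s)^2 × (0.0755)^3
s = 2.24 × 10^-16 M
Check: 3s = 6.7 x 10^-16 ≪ 0.0755, so the approximation is valid.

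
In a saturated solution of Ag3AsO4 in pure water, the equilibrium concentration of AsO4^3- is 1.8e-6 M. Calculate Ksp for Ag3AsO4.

Ksp ≈ 2.8 x 10^-22

Ag3AsO4(s) ⇌ 3 Ag^+ + AsO4^3-
Stoichiometry gives [Ag^+] = (3/1)[AsO4^3-] = 5.40 × 10^-6 M.
Ksp = [Ag^+]^3[AsO4^3-]
Ksp = (5.40 × 10^-6)^3 × 1.8 × 10^-6 = 2.8 × 10^-22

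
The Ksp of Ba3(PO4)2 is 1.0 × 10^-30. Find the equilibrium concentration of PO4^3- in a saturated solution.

Ba3(PO4)2(s) <=> 3 Ba^2+(aq) + 2 PO4^3-(aq)
Ksp = [Ba^2+]^3[PO4^3-]^2
With molar solubility s: [Ba^2+] = 3s, [PO4^3-] = 2s.
Substituting: Ksp = (3s)^3(2s)^2 = 108s^5
Solving, s = (1.0 × 10^-30/108)^(1/5) = 3.92 × 10^-7 M
[PO4^3-] = 2s = 7.8 × 10^-7 M

[PO4^3-] ≈ 7.8 x 10^-7 M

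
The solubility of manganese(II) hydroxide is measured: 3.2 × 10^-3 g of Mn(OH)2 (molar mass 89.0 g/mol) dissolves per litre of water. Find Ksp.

Ksp = 1.9 × 10^-13

Molar solubility s = (3.2 × 10^-3 g/L) / (89.0 g/mol) = 3.60 x 10^-5 M.
Mn(OH)2(s) <=> Mn^2+(aq) + 2 OH^-(aq)
With molar solubility s: [Mn^2+] = s, [OH^-] = 2s.
Ksp = [Mn^2+][OH^-]^2
Ksp = s(2s)^2 = 4s^3
With s = 3.60 × 10^-5: Ksp = 1.9 × 10^-13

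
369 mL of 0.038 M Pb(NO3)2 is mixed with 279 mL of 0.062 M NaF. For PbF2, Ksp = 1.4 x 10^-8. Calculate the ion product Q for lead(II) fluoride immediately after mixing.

1.5 × 10^-5

Total volume = 369 + 279 = 648 mL.
[Pb^2+] = 3.8 × 10^-2 × (369/648) = 2.16 × 10^-2 M
[F^-] = 6.2 × 10^-2 × (279/648) = 2.67 × 10^-2 M
PbF2(s) ⇌ Pb^2+ + 2 F^-, so Q = [Pb^2+][F^-]^2
Q = (2.16 × 10^-2)(2.67 × 10^-2)^2 = 1.5 x 10^-5
Q > Ksp, so PbF2 will precipitate.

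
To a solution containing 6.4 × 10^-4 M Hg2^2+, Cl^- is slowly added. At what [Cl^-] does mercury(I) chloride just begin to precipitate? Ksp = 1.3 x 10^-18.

[Cl^-] ≈ 4.5e-8 M

Hg2Cl2(s) <=> Hg2^2+ + 2 Cl^-
Ksp = [Hg2^2+][Cl^-]^2
Precipitation begins when Q = Ksp. With [Hg2^2+] = 6.4 × 10^-4 M:
1.3 x 10^-18 = (6.4 × 10^-4) × [Cl^-]^2
[Cl^-] = (1.3 x 10^-18 / 6.4 × 10^-4)^(1/2) = 4.5 x 10^-8 M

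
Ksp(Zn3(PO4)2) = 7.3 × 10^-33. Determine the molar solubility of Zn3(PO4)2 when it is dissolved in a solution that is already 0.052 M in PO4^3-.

4.6 × 10^-11 M

Zn3(PO4)2(s) ⇌ 3 Zn^2+(aq) + 2 PO4^3-(aq)
Ksp = [Zn^2+]^3[PO4^3-]^2
If s mol/L dissolves here, [Zn^2+] = 3s, [PO4^3-] = 0.052 + 2s ≈ 0.052 (Ksp is small, so little additional dissolves).
Ksp ≈ (3s)^3 × (0.052)^2
s = 4.6 × 10^-11 M
Check: 2s = 9.3 x 10^-11 ≪ 0.052, so the approximation is valid.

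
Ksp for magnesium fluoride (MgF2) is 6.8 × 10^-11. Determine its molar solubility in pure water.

s = 2.6e-4 M

MgF2(s) ⇌ Mg^2+ + 2 F^-
Ksp = [Mg^2+][F^-]^2
Let s = molar solubility. Then [Mg^2+] = s and [F^-] = 2s.
Substituting: Ksp = s(2s)^2 = 4s^3
s = (6.8 × 10^-11 / 4)^(1/3) = 2.6 x 10^-4 M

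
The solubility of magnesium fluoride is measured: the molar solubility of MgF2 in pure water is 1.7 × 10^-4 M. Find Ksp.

2.0e-11

MgF2(s) ⇌ Mg^2+(aq) + 2 F^-(aq)
If s mol/L of MgF2 dissolves, [Mg^2+] = s and [F^-] = 2s.
Ksp = [Mg^2+][F^-]^2
Substituting: Ksp = s(2s)^2 = 4s^3
With s = 1.7 × 10^-4: Ksp = 2.0 × 10^-11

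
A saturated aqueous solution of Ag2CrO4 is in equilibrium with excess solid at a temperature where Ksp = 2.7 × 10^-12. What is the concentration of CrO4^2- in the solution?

Ag2CrO4(s) <=> 2 Ag^+(aq) + CrO4^2-(aq)
Ksp = [Ag^+]^2[CrO4^2-]
Let s = molar solubility. Then [Ag^+] = 2s and [CrO4^2-] = s.
Ksp = (2s)^2s = 4s^3
s^3 = 2.7 × 10^-12 / 4, so s = 8.77 × 10^-5 M
[CrO4^2-] = s = 8.8 × 10^-5 M

[CrO4^2-] ≈ 8.8e-5 M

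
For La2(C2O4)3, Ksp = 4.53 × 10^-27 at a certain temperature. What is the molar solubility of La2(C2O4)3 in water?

La2(C2O4)3(s) ⇌ 2 La^3+ + 3 C2O4^2-
Ksp = [La^3+]^2[C2O4^2-]^3
Let s = molar solubility. Then [La^3+] = 2s and [C2O4^2-] = 3s.
So Ksp = (2s)^2 × (3s)^3 = 108s^5
s = (4.53 × 10^-27 / 108)^(1/5) = 2.11 x 10^-6 M

s ≈ 2.11 x 10^-6 M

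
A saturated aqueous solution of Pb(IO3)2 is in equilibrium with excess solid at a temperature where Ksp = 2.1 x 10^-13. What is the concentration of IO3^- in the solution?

Pb(IO3)2(s) ⇌ Pb^2+(aq) + 2 IO3^-(aq)
Ksp = [Pb^2+][IO3^-]^2
If s mol/L of Pb(IO3)2 dissolves, [Pb^2+] = s and [IO3^-] = 2s.
Ksp = s(2s)^2 = 4s^3
s^3 = 2.1 x 10^-13 / 4, so s = 3.74 × 10^-5 M
[IO3^-] = 2s = 7.5 x 10^-5 M

7.5e-5 M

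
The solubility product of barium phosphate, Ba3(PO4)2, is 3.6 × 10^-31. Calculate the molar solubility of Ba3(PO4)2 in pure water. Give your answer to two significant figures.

s ≈ 3.2 × 10^-7 M

Ba3(PO4)2(s) ⇌ 3 Ba^2+(aq) + 2 PO4^3-(aq)
Ksp = [Ba^2+]^3[PO4^3-]^2
Let s = molar solubility. Then [Ba^2+] = 3s and [PO4^3-] = 2s.
So Ksp = (3s)^3 × (2s)^2 = 108s^5
s^5 = 3.6 × 10^-31 / 108, so s = 3.2 × 10^-7 M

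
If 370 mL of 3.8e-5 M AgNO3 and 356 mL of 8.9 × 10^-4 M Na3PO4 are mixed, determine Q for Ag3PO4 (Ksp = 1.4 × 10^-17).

Q = 3.2 × 10^-18

Total volume = 370 + 356 = 726 mL.
[Ag^+] = 3.8 x 10^-5 × (370/726) = 1.94 × 10^-5 M
[PO4^3-] = 8.9 × 10^-4 × (356/726) = 4.36 × 10^-4 M
Ag3PO4(s) ⇌ 3 Ag^+(aq) + PO4^3-(aq), so Q = [Ag^+]^3[PO4^3-]
Q = (1.94 × 10^-5)^3(4.36 × 10^-4) = 3.2 × 10^-18
Q < Ksp, so no precipitate of Ag3PO4 forms.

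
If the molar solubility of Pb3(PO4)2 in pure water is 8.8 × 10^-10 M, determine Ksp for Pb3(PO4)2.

5.7 × 10^-44

Pb3(PO4)2(s) ⇌ 3 Pb^2+ + 2 PO4^3-
If s mol/L of Pb3(PO4)2 dissolves, [Pb^2+] = 3s and [PO4^3-] = 2s.
Ksp = [Pb^2+]^3[PO4^3-]^2
So Ksp = (3s)^3 × (2s)^2 = 108s^5
Ksp = 108 × (8.8 × 10^-10)^5 = 5.7 x 10^-44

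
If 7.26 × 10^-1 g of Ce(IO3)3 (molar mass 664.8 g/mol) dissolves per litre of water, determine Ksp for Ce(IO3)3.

Molar solubility s = (7.26 x 10^-1 g/L) / (664.8 g/mol) = 1.092 × 10^-3 M.
Ce(IO3)3(s) ⇌ Ce^3+(aq) + 3 IO3^-(aq)
Let s = molar solubility. Then [Ce^3+] = s and [IO3^-] = 3s.
Ksp = [Ce^3+][IO3^-]^3
Substituting: Ksp = s(3s)^3 = 27s^4
With s = 1.092 × 10^-3: Ksp = 3.84 × 10^-11

Ksp ≈ 3.84 x 10^-11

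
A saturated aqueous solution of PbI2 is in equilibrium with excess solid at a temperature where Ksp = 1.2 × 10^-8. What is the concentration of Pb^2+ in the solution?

1.4 × 10^-3 M

PbI2(s) ⇌ Pb^2+(aq) + 2 I^-(aq)
Ksp = [Pb^2+][I^-]^2
Let s = molar solubility. Then [Pb^2+] = s and [I^-] = 2s.
So Ksp = s × (2s)^2 = 4s^3
s = (1.2 × 10^-8 / 4)^(1/3) = 1.44 × 10^-3 M
[Pb^2+] = s = 1.4 × 10^-3 M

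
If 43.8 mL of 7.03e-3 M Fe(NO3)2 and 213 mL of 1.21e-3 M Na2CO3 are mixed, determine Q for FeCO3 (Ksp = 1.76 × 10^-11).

Q = 1.20 × 10^-6

Total volume = 43.8 + 213 = 256.8 mL.
[Fe^2+] = 7.03 x 10^-3 × (43.8/256.8) = 1.199 × 10^-3 M
[CO3^2-] = 1.21 × 10^-3 × (213/256.8) = 1.004 x 10^-3 M
FeCO3(s) ⇌ Fe^2+ + CO3^2-, so Q = [Fe^2+][CO3^2-]
Q = (1.199 × 10^-3)(1.004 x 10^-3) = 1.20 x 10^-6
Q > Ksp, so FeCO3 will precipitate.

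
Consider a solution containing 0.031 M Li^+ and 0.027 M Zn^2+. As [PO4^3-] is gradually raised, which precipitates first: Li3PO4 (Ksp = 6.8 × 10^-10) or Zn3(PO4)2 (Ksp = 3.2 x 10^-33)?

Zn3(PO4)2

Precipitation of each salt starts when its ion product equals its Ksp.
For Li3PO4: 6.8 × 10^-10 = (0.031)^3 × [PO4^3-]  ⇒  [PO4^3-] = 2.3 x 10^-5 M.
For Zn3(PO4)2: 3.2 x 10^-33 = (0.027)^3 × [PO4^3-]^2  ⇒  [PO4^3-] = 1.3 × 10^-14 M.
The salt with the lower threshold [PO4^3-] precipitates first: Zn3(PO4)2.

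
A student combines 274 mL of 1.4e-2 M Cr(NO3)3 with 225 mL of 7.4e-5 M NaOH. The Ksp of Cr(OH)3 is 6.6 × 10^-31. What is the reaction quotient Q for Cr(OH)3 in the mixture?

Total volume = 274 + 225 = 499 mL.
[Cr^3+] = 1.4 x 10^-2 × (274/499) = 7.69 × 10^-3 M
[OH^-] = 7.4 × 10^-5 × (225/499) = 3.34 × 10^-5 M
Cr(OH)3(s) <=> Cr^3+(aq) + 3 OH^-(aq), so Q = [Cr^3+][OH^-]^3
Q = (7.69 x 10^-3)(3.34 × 10^-5)^3 = 2.9 x 10^-16
Q > Ksp, so Cr(OH)3 will precipitate.

2.9 × 10^-16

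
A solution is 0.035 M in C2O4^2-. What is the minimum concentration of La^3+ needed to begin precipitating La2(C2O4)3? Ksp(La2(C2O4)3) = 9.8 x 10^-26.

4.8 x 10^-11 M

La2(C2O4)3(s) ⇌ 2 La^3+ + 3 C2O4^2-
Ksp = [La^3+]^2[C2O4^2-]^3
Precipitation begins when Q = Ksp. With [C2O4^2-] = 0.035 M:
9.8 x 10^-26 = (0.035)^3 × [La^3+]^2
[La^3+] = (9.8 x 10^-26 / 4.29 × 10^-5)^(1/2) = 4.8 × 10^-11 M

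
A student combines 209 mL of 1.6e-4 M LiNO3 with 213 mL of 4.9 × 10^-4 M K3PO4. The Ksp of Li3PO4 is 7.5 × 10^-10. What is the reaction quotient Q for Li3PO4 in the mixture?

1.2 x 10^-16

Total volume = 209 + 213 = 422 mL.
[Li^+] = 1.6 × 10^-4 × (209/422) = 7.92 × 10^-5 M
[PO4^3-] = 4.9 x 10^-4 × (213/422) = 2.47 x 10^-4 M
Li3PO4(s) ⇌ 3 Li^+ + PO4^3-, so Q = [Li^+]^3[PO4^3-]
Q = (7.92 x 10^-5)^3(2.47 × 10^-4) = 1.2 × 10^-16
Q < Ksp, so no precipitate of Li3PO4 forms.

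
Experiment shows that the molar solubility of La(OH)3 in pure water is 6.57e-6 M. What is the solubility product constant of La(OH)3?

La(OH)3(s) ⇌ La^3+ + 3 OH^-
For each mole of La(OH)3 that dissolves: [La^3+] = s, [OH^-] = 3s.
Ksp = [La^3+][OH^-]^3
Substituting: Ksp = s(3s)^3 = 27s^4
With s = 6.57 × 10^-6: Ksp = 5.03 × 10^-20

Ksp ≈ 5.03 × 10^-20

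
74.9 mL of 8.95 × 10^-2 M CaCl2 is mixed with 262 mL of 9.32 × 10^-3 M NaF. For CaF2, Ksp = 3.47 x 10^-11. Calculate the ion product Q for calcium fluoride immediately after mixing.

Total volume = 74.9 + 262 = 336.9 mL.
[Ca^2+] = 8.95 x 10^-2 × (74.9/336.9) = 1.990 × 10^-2 M
[F^-] = 9.32 × 10^-3 × (262/336.9) = 7.248 × 10^-3 M
CaF2(s) <=> Ca^2+(aq) + 2 F^-(aq), so Q = [Ca^2+][F^-]^2
Q = (1.990 × 10^-2)(7.248 × 10^-3)^2 = 1.05 x 10^-6
Q > Ksp, so CaF2 will precipitate.

1.05 × 10^-6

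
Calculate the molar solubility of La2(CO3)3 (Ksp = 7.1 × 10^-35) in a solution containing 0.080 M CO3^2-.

1.9 × 10^-16 M

La2(CO3)3(s) ⇌ 2 La^3+ + 3 CO3^2-
Ksp = [La^3+]^2[CO3^2-]^3
Let s = moles of La2(CO3)3 that dissolve per litre. [La^3+] = 2s, [CO3^2-] = 0.080 + 3s ≈ 0.080 (common-ion effect: CO3^2- is already 0.080 M).
Ksp ≈ (2s)^2 × (0.080)^3
s = 1.9 × 10^-16 M
Check: 3s = 5.6 x 10^-16 ≪ 0.080, so the approximation is valid.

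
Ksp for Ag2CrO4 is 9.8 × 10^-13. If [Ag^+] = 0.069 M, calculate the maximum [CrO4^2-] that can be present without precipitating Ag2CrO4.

Ag2CrO4(s) ⇌ 2 Ag^+ + CrO4^2-
Ksp = [Ag^+]^2[CrO4^2-]
Precipitation begins when Q = Ksp. With [Ag^+] = 0.069 M:
9.8 × 10^-13 = (0.069)^2 × [CrO4^2-]
[CrO4^2-] = (9.8 × 10^-13 / 4.76 × 10^-3) = 2.1 x 10^-10 M

[CrO4^2-] ≈ 2.1 × 10^-10 M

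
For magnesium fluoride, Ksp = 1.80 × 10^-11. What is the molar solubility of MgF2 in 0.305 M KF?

MgF2(s) ⇌ Mg^2+ + 2 F^-
Ksp = [Mg^2+][F^-]^2
Let s = moles of MgF2 that dissolve per litre. [Mg^2+] = s, [F^-] = 0.305 + 2s ≈ 0.305 (since F^- from KF dominates).
Ksp ≈ s × (0.305)^2
s = 1.93 × 10^-10 M
Check: 2s = 3.9 × 10^-10 ≪ 0.305, so the approximation is valid.

s ≈ 1.93 × 10^-10 M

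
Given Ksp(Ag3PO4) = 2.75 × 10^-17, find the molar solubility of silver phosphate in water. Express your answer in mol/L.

s ≈ 3.18e-5 M

Ag3PO4(s) ⇌ 3 Ag^+ + PO4^3-
Ksp = [Ag^+]^3[PO4^3-]
For each mole of Ag3PO4 that dissolves: [Ag^+] = 3s, [PO4^3-] = s.
So Ksp = (3s)^3 × s = 27s^4
s^4 = 2.75 × 10^-17 / 27, so s = 3.18 × 10^-5 M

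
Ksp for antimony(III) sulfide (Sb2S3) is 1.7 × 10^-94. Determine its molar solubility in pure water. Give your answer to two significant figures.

Sb2S3(s) <=> 2 Sb^3+ + 3 S^2-
Ksp = [Sb^3+]^2[S^2-]^3
If s mol/L of Sb2S3 dissolves, [Sb^3+] = 2s and [S^2-] = 3s.
Substituting: Ksp = (2s)^2(3s)^3 = 108s^5
Solving, s = (1.7 × 10^-94/108)^(1/5) = 6.9 × 10^-20 M

s = 6.9e-20 M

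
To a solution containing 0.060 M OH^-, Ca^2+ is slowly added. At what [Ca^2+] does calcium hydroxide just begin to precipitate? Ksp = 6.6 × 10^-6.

Ca(OH)2(s) ⇌ Ca^2+ + 2 OH^-
Ksp = [Ca^2+][OH^-]^2
Precipitation begins when Q = Ksp. With [OH^-] = 0.060 M:
6.6 × 10^-6 = (0.060)^2 × [Ca^2+]
[Ca^2+] = (6.6 × 10^-6 / 3.60 × 10^-3) = 1.8 x 10^-3 M

[Ca^2+] ≈ 1.8 × 10^-3 M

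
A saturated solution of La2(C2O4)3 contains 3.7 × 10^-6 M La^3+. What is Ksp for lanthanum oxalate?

2.3 x 10^-27

La2(C2O4)3(s) ⇌ 2 La^3+(aq) + 3 C2O4^2-(aq)
Stoichiometry gives [C2O4^2-] = (3/2)[La^3+] = 5.55 × 10^-6 M.
Ksp = [La^3+]^2[C2O4^2-]^3
Ksp = (3.7 x 10^-6)^2 × (5.55 x 10^-6)^3 = 2.3 × 10^-27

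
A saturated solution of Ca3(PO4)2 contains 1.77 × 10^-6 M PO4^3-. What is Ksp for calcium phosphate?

Ca3(PO4)2(s) ⇌ 3 Ca^2+(aq) + 2 PO4^3-(aq)
Stoichiometry gives [Ca^2+] = (3/2)[PO4^3-] = 2.655 × 10^-6 M.
Ksp = [Ca^2+]^3[PO4^3-]^2
Ksp = (2.655 × 10^-6)^3 × (1.77 × 10^-6)^2 = 5.86 x 10^-29

Ksp = 5.86 x 10^-29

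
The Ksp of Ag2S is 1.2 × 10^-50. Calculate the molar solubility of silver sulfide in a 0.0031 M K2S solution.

s = 9.8e-25 M

Ag2S(s) <=> 2 Ag^+ + S^2-
Ksp = [Ag^+]^2[S^2-]
Let s = moles of Ag2S that dissolve per litre. [Ag^+] = 2s, [S^2-] = 0.0031 + s ≈ 0.0031 (since S^2- from K2S dominates).
Ksp ≈ (2s)^2 × 0.0031
s = 9.8 x 10^-25 M
Check: s = 9.8 x 10^-25 ≪ 0.0031, so the approximation is valid.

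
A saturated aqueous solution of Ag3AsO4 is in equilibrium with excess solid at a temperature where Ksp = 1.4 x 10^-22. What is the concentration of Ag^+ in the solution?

[Ag^+] = 4.5 × 10^-6 M

Ag3AsO4(s) ⇌ 3 Ag^+(aq) + AsO4^3-(aq)
Ksp = [Ag^+]^3[AsO4^3-]
For each mole of Ag3AsO4 that dissolves: [Ag^+] = 3s, [AsO4^3-] = s.
Ksp = (3s)^3s = 27s^4
s = (1.4 x 10^-22 / 27)^(1/4) = 1.51 × 10^-6 M
[Ag^+] = 3s = 4.5 × 10^-6 M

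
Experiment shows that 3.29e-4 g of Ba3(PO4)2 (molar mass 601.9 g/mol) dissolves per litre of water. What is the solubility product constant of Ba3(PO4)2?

Molar solubility s = (3.29 × 10^-4 g/L) / (601.9 g/mol) = 5.466 × 10^-7 M.
Ba3(PO4)2(s) ⇌ 3 Ba^2+ + 2 PO4^3-
For each mole of Ba3(PO4)2 that dissolves: [Ba^2+] = 3s, [PO4^3-] = 2s.
Ksp = [Ba^2+]^3[PO4^3-]^2
So Ksp = (3s)^3 × (2s)^2 = 108s^5
Ksp = 108 × (5.466 × 10^-7)^5 = 5.27 × 10^-30

5.27 × 10^-30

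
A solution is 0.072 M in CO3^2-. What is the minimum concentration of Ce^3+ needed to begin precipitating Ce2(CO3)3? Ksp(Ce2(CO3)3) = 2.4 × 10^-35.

Ce2(CO3)3(s) <=> 2 Ce^3+(aq) + 3 CO3^2-(aq)
Ksp = [Ce^3+]^2[CO3^2-]^3
Precipitation begins when Q = Ksp. With [CO3^2-] = 0.072 M:
2.4 × 10^-35 = (0.072)^3 × [Ce^3+]^2
[Ce^3+] = (2.4 × 10^-35 / 3.73 × 10^-4)^(1/2) = 2.5 × 10^-16 M

[Ce^3+] ≈ 2.5e-16 M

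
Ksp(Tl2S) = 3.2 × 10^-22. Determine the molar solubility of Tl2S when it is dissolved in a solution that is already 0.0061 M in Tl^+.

Tl2S(s) ⇌ 2 Tl^+ + S^2-
Ksp = [Tl^+]^2[S^2-]
If s mol/L dissolves here, [Tl^+] = 0.0061 + 2s ≈ 0.0061, [S^2-] = s (Ksp is small, so little additional dissolves).
Ksp ≈ (0.0061)^2 × s
s = 8.6 × 10^-18 M
Check: 2s = 1.7 × 10^-17 ≪ 0.0061, so the approximation is valid.

8.6 × 10^-18 M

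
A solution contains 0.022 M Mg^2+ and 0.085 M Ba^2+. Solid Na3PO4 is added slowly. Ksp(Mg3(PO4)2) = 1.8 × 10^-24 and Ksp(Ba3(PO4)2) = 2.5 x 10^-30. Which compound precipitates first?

Each salt begins to precipitate when Q = Ksp, i.e. when [PO4^3-] reaches its threshold.
For Mg3(PO4)2: 1.8 × 10^-24 = (0.022)^3 × [PO4^3-]^2  ⇒  [PO4^3-] = 4.1 x 10^-10 M.
For Ba3(PO4)2: 2.5 x 10^-30 = (0.085)^3 × [PO4^3-]^2  ⇒  [PO4^3-] = 6.4 × 10^-14 M.
The salt with the lower threshold [PO4^3-] precipitates first: Ba3(PO4)2.

Ba3(PO4)2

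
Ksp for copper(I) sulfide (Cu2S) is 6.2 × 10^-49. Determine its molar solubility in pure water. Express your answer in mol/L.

Cu2S(s) ⇌ 2 Cu^+ + S^2-
Ksp = [Cu^+]^2[S^2-]
For each mole of Cu2S that dissolves: [Cu^+] = 2s, [S^2-] = s.
Substituting: Ksp = (2s)^2s = 4s^3
s^3 = 6.2 × 10^-49 / 4, so s = 5.4 x 10^-17 M

5.4 x 10^-17 M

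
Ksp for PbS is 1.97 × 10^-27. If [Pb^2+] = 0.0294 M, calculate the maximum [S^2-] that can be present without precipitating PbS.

6.70e-26 M

PbS(s) ⇌ Pb^2+(aq) + S^2-(aq)
Ksp = [Pb^2+][S^2-]
Precipitation begins when Q = Ksp. With [Pb^2+] = 0.0294 M:
1.97 × 10^-27 = (0.0294) × [S^2-]
[S^2-] = (1.97 × 10^-27 / 2.94 × 10^-2) = 6.70 × 10^-26 M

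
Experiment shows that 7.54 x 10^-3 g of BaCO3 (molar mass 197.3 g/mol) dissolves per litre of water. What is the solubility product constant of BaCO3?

Molar solubility s = (7.54 × 10^-3 g/L) / (197.3 g/mol) = 3.822 x 10^-5 M.
BaCO3(s) ⇌ Ba^2+ + CO3^2-
For each mole of BaCO3 that dissolves: [Ba^2+] = s, [CO3^2-] = s.
Ksp = [Ba^2+][CO3^2-]
Ksp = s × s = s^2
Ksp = (3.822 x 10^-5)^2 = 1.46 x 10^-9

Ksp ≈ 1.46e-9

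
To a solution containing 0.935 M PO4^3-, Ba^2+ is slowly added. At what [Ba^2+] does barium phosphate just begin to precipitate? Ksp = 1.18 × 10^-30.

1.11 × 10^-10 M

Ba3(PO4)2(s) ⇌ 3 Ba^2+ + 2 PO4^3-
Ksp = [Ba^2+]^3[PO4^3-]^2
Precipitation begins when Q = Ksp. With [PO4^3-] = 0.935 M:
1.18 × 10^-30 = (0.935)^2 × [Ba^2+]^3
[Ba^2+] = (1.18 × 10^-30 / 8.742 x 10^-1)^(1/3) = 1.11 × 10^-10 M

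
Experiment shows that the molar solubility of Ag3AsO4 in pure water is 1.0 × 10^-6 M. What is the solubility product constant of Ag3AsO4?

Ag3AsO4(s) ⇌ 3 Ag^+ + AsO4^3-
With molar solubility s: [Ag^+] = 3s, [AsO4^3-] = s.
Ksp = [Ag^+]^3[AsO4^3-]
Substituting: Ksp = (3s)^3s = 27s^4
Ksp = 27 × (1.0 × 10^-6)^4 = 2.7 × 10^-23

Ksp ≈ 2.7e-23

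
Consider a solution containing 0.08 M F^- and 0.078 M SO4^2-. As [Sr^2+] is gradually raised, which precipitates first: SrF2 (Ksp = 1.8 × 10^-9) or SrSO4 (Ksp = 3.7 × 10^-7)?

Precipitation of each salt starts when its ion product equals its Ksp.
For SrF2: 1.8 × 10^-9 = (0.08)^2 × [Sr^2+]  ⇒  [Sr^2+] = 2.8 × 10^-7 M.
For SrSO4: 3.7 × 10^-7 = 0.078 × [Sr^2+]  ⇒  [Sr^2+] = 4.7 x 10^-6 M.
The salt with the lower threshold [Sr^2+] precipitates first: SrF2.

SrF2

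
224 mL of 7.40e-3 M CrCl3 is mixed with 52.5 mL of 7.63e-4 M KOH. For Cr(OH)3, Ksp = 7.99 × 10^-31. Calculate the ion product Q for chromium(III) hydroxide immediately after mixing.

Total volume = 224 + 52.5 = 276.5 mL.
[Cr^3+] = 7.40 × 10^-3 × (224/276.5) = 5.995 × 10^-3 M
[OH^-] = 7.63 x 10^-4 × (52.5/276.5) = 1.449 x 10^-4 M
Cr(OH)3(s) <=> Cr^3+(aq) + 3 OH^-(aq), so Q = [Cr^3+][OH^-]^3
Q = (5.995 × 10^-3)(1.449 × 10^-4)^3 = 1.82 × 10^-14
Q > Ksp, so Cr(OH)3 will precipitate.

Q ≈ 1.82 × 10^-14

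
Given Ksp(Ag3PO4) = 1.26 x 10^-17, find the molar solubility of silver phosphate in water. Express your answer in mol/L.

Ag3PO4(s) ⇌ 3 Ag^+(aq) + PO4^3-(aq)
Ksp = [Ag^+]^3[PO4^3-]
For each mole of Ag3PO4 that dissolves: [Ag^+] = 3s, [PO4^3-] = s.
Substituting: Ksp = (3s)^3s = 27s^4
Solving, s = (1.26 x 10^-17/27)^(1/4) = 2.61 x 10^-5 M

2.61 × 10^-5 M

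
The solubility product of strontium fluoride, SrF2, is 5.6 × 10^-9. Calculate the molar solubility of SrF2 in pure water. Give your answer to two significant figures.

s ≈ 1.1e-3 M

SrF2(s) ⇌ Sr^2+(aq) + 2 F^-(aq)
Ksp = [Sr^2+][F^-]^2
For each mole of SrF2 that dissolves: [Sr^2+] = s, [F^-] = 2s.
Substituting: Ksp = s(2s)^2 = 4s^3
Solving, s = (5.6 × 10^-9/4)^(1/3) = 1.1 x 10^-3 M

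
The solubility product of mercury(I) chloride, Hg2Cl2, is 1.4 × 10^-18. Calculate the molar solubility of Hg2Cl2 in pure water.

Hg2Cl2(s) <=> Hg2^2+(aq) + 2 Cl^-(aq)
Ksp = [Hg2^2+][Cl^-]^2
If s mol/L of Hg2Cl2 dissolves, [Hg2^2+] = s and [Cl^-] = 2s.
So Ksp = s × (2s)^2 = 4s^3
s = (1.4 × 10^-18 / 4)^(1/3) = 7.0 x 10^-7 M

s ≈ 7.0 x 10^-7 M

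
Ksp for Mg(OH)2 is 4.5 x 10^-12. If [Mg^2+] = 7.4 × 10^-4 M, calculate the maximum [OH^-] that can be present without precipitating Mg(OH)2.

Mg(OH)2(s) ⇌ Mg^2+ + 2 OH^-
Ksp = [Mg^2+][OH^-]^2
Precipitation begins when Q = Ksp. With [Mg^2+] = 7.4 × 10^-4 M:
4.5 x 10^-12 = (7.4 × 10^-4) × [OH^-]^2
[OH^-] = (4.5 x 10^-12 / 7.4 x 10^-4)^(1/2) = 7.8 x 10^-5 M

[OH^-] = 7.8 × 10^-5 M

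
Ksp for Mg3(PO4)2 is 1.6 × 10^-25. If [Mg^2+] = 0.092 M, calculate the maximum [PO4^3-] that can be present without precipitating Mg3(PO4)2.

Mg3(PO4)2(s) <=> 3 Mg^2+(aq) + 2 PO4^3-(aq)
Ksp = [Mg^2+]^3[PO4^3-]^2
Precipitation begins when Q = Ksp. With [Mg^2+] = 0.092 M:
1.6 × 10^-25 = (0.092)^3 × [PO4^3-]^2
[PO4^3-] = (1.6 × 10^-25 / 7.79 × 10^-4)^(1/2) = 1.4 × 10^-11 M

[PO4^3-] ≈ 1.4 × 10^-11 M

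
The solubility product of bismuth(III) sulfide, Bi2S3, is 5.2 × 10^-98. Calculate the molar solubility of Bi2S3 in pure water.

s ≈ 1.4 × 10^-20 M

Bi2S3(s) <=> 2 Bi^3+ + 3 S^2-
Ksp = [Bi^3+]^2[S^2-]^3
With molar solubility s: [Bi^3+] = 2s, [S^2-] = 3s.
Substituting: Ksp = (2s)^2(3s)^3 = 108s^5
s^5 = 5.2 × 10^-98 / 108, so s = 1.4 x 10^-20 M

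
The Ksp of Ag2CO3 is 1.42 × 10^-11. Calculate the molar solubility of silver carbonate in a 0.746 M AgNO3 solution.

Ag2CO3(s) ⇌ 2 Ag^+(aq) + CO3^2-(aq)
Ksp = [Ag^+]^2[CO3^2-]
If s mol/L dissolves here, [Ag^+] = 0.746 + 2s ≈ 0.746, [CO3^2-] = s (Ksp is small, so little additional dissolves).
Ksp ≈ (0.746)^2 × s
s = 2.55 × 10^-11 M
Check: 2s = 5.1 × 10^-11 ≪ 0.746, so the approximation is valid.

s ≈ 2.55 x 10^-11 M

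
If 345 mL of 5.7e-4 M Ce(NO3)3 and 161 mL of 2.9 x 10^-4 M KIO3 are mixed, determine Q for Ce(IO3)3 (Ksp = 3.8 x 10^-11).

Q ≈ 3.1e-16

Total volume = 345 + 161 = 506 mL.
[Ce^3+] = 5.7 x 10^-4 × (345/506) = 3.89 × 10^-4 M
[IO3^-] = 2.9 x 10^-4 × (161/506) = 9.23 x 10^-5 M
Ce(IO3)3(s) ⇌ Ce^3+(aq) + 3 IO3^-(aq), so Q = [Ce^3+][IO3^-]^3
Q = (3.89 × 10^-4)(9.23 × 10^-5)^3 = 3.1 × 10^-16
Q < Ksp, so no precipitate of Ce(IO3)3 forms.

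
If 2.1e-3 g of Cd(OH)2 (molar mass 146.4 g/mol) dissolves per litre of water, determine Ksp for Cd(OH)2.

Molar solubility s = (2.1 x 10^-3 g/L) / (146.4 g/mol) = 1.43 × 10^-5 M.
Cd(OH)2(s) ⇌ Cd^2+(aq) + 2 OH^-(aq)
With molar solubility s: [Cd^2+] = s, [OH^-] = 2s.
Ksp = [Cd^2+][OH^-]^2
So Ksp = s × (2s)^2 = 4s^3
With s = 1.43 × 10^-5: Ksp = 1.2 x 10^-14

Ksp = 1.2 x 10^-14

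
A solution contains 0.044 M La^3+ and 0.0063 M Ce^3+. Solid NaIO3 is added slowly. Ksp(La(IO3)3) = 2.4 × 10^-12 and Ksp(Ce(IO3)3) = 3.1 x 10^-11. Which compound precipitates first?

Each salt begins to precipitate when Q = Ksp, i.e. when [IO3^-] reaches its threshold.
For La(IO3)3: 2.4 × 10^-12 = 0.044 × [IO3^-]^3  ⇒  [IO3^-] = 3.8 × 10^-4 M.
For Ce(IO3)3: 3.1 x 10^-11 = 0.0063 × [IO3^-]^3  ⇒  [IO3^-] = 1.7 × 10^-3 M.
The salt with the lower threshold [IO3^-] precipitates first: La(IO3)3.

La(IO3)3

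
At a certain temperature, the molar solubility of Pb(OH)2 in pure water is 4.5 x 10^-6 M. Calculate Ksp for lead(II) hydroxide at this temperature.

Pb(OH)2(s) <=> Pb^2+(aq) + 2 OH^-(aq)
If s mol/L of Pb(OH)2 dissolves, [Pb^2+] = s and [OH^-] = 2s.
Ksp = [Pb^2+][OH^-]^2
Substituting: Ksp = s(2s)^2 = 4s^3
Ksp = 4 × (4.5 × 10^-6)^3 = 3.6 × 10^-16

Ksp ≈ 3.6e-16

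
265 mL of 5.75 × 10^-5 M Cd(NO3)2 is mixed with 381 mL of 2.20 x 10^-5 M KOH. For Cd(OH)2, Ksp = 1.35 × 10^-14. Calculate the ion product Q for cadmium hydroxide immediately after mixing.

Total volume = 265 + 381 = 646 mL.
[Cd^2+] = 5.75 × 10^-5 × (265/646) = 2.359 × 10^-5 M
[OH^-] = 2.20 x 10^-5 × (381/646) = 1.298 x 10^-5 M
Cd(OH)2(s) <=> Cd^2+ + 2 OH^-, so Q = [Cd^2+][OH^-]^2
Q = (2.359 × 10^-5)(1.298 x 10^-5)^2 = 3.97 × 10^-15
Q < Ksp, so no precipitate of Cd(OH)2 forms.

Q = 3.97 × 10^-15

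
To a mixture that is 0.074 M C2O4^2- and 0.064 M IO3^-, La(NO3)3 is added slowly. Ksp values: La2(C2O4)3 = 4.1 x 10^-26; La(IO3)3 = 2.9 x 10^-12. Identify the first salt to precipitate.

Each salt begins to precipitate when Q = Ksp, i.e. when [La^3+] reaches its threshold.
For La2(C2O4)3: 4.1 x 10^-26 = (0.074)^3 × [La^3+]^2  ⇒  [La^3+] = 1.0 × 10^-11 M.
For La(IO3)3: 2.9 x 10^-12 = (0.064)^3 × [La^3+]  ⇒  [La^3+] = 1.1 x 10^-8 M.
The salt with the lower threshold [La^3+] precipitates first: La2(C2O4)3.

La2(C2O4)3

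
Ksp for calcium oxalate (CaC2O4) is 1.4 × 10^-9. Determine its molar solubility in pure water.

s = 3.7 × 10^-5 M

CaC2O4(s) <=> Ca^2+ + C2O4^2-
Ksp = [Ca^2+][C2O4^2-]
With molar solubility s: [Ca^2+] = s, [C2O4^2-] = s.
Ksp = s^2
s = √(1.4 × 10^-9) = 3.7 x 10^-5 M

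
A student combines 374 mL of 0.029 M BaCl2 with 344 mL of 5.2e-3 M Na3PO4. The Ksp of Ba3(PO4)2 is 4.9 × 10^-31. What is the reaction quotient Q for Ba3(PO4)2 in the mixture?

Total volume = 374 + 344 = 718 mL.
[Ba^2+] = 2.9 × 10^-2 × (374/718) = 1.51 × 10^-2 M
[PO4^3-] = 5.2 × 10^-3 × (344/718) = 2.49 × 10^-3 M
Ba3(PO4)2(s) ⇌ 3 Ba^2+(aq) + 2 PO4^3-(aq), so Q = [Ba^2+]^3[PO4^3-]^2
Q = (1.51 × 10^-2)^3(2.49 × 10^-3)^2 = 2.1 x 10^-11
Q > Ksp, so Ba3(PO4)2 will precipitate.

Q ≈ 2.1 × 10^-11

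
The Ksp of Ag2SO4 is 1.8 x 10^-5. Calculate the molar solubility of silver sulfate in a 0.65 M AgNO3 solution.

Ag2SO4(s) ⇌ 2 Ag^+ + SO4^2-
Ksp = [Ag^+]^2[SO4^2-]
Let s be the molar solubility in this solution. [Ag^+] = 0.65 + 2s ≈ 0.65, [SO4^2-] = s (since Ag^+ from AgNO3 dominates).
Ksp ≈ (0.65)^2 × s
s = 4.3 x 10^-5 M
Check: 2s = 8.5 x 10^-5 ≪ 0.65, so the approximation is valid.

s = 4.3 × 10^-5 M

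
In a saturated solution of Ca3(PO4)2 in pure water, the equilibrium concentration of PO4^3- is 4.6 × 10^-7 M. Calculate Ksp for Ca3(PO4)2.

Ca3(PO4)2(s) ⇌ 3 Ca^2+(aq) + 2 PO4^3-(aq)
Stoichiometry gives [Ca^2+] = (3/2)[PO4^3-] = 6.90 × 10^-7 M.
Ksp = [Ca^2+]^3[PO4^3-]^2
Ksp = (6.90 × 10^-7)^3 × (4.6 x 10^-7)^2 = 7.0 x 10^-32

Ksp ≈ 7.0 × 10^-32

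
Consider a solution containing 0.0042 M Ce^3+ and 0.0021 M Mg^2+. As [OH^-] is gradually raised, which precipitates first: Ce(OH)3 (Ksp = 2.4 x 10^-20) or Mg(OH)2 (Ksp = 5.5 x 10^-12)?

Ce(OH)3

Each salt begins to precipitate when Q = Ksp, i.e. when [OH^-] reaches its threshold.
For Ce(OH)3: 2.4 x 10^-20 = 0.0042 × [OH^-]^3  ⇒  [OH^-] = 1.8 × 10^-6 M.
For Mg(OH)2: 5.5 x 10^-12 = 0.0021 × [OH^-]^2  ⇒  [OH^-] = 5.1 x 10^-5 M.
The salt with the lower threshold [OH^-] precipitates first: Ce(OH)3.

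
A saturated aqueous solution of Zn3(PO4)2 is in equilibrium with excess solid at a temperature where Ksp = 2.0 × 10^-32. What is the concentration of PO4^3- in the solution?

[PO4^3-] = 3.6 x 10^-7 M

Zn3(PO4)2(s) <=> 3 Zn^2+(aq) + 2 PO4^3-(aq)
Ksp = [Zn^2+]^3[PO4^3-]^2
Let s = molar solubility. Then [Zn^2+] = 3s and [PO4^3-] = 2s.
Ksp = (3s)^3(2s)^2 = 108s^5
s = (2.0 × 10^-32 / 108)^(1/5) = 1.79 x 10^-7 M
[PO4^3-] = 2s = 3.6 x 10^-7 M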